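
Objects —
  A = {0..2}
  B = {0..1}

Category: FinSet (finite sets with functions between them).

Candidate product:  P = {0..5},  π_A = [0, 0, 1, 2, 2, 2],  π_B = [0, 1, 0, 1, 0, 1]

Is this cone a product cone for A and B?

|A|·|B| = 3·2 = 6;  |P| = 6
Check the pairing map k ↦ (π_A(k), π_B(k)):
  0 ↦ (0,0)
  1 ↦ (0,1)
  2 ↦ (1,0)
  3 ↦ (2,1)
  4 ↦ (2,0)
  5 ↦ (2,1)  ✗ repeats pair of k=3
distinct pairs in image: 5 / 6 needed
  → (2,1) hit at k=3 and k=5

Answer: NOT A VALID PRODUCT — duplicate pair at indices 5,3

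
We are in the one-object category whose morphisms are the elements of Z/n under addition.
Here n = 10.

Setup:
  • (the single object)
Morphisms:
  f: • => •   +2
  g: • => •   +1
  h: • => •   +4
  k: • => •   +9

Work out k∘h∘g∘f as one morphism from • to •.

Answer: +6

Derivation:
  0 +2≡2 +1≡3 +4≡7 +9≡6  (mod 10)
result: +6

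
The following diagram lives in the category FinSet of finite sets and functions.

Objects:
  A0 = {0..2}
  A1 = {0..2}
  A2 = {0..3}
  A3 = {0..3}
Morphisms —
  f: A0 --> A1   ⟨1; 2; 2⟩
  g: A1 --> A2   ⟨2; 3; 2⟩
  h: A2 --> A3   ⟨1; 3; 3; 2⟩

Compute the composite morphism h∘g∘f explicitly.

Answer: ⟨2; 3; 3⟩

Work:
  0 f-->1 g-->3 h-->2
  1 f-->2 g-->2 h-->3
  2 f-->2 g-->2 h-->3
⟦path⟧: ⟨2; 3; 3⟩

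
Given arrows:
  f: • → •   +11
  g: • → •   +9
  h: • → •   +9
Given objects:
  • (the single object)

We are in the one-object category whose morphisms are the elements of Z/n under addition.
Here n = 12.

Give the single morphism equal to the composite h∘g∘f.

Answer: +5

Derivation:
  0 +11≡11 +9≡8 +9≡5  (mod 12)
composite: +5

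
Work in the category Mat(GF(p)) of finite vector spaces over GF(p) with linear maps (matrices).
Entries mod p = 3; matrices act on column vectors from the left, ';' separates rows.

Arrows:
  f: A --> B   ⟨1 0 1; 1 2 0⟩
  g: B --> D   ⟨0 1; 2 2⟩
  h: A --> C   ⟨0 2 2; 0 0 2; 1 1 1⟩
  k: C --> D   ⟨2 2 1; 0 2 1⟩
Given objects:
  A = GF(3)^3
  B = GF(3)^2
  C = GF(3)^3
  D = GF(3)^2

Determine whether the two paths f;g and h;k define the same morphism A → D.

1) trace f;g:
  e0=(1,0,0) f-->(1,1) g-->(1,1)
  e1=(0,1,0) f-->(0,2) g-->(2,1)
  e2=(0,0,1) f-->(1,0) g-->(0,2)
  ⟦path⟧₁ = ⟨1 2 0; 1 1 2⟩
2) trace h;k:
  e0=(1,0,0) h-->(0,0,1) k-->(1,1)
  e1=(0,1,0) h-->(2,0,1) k-->(2,1)
  e2=(0,0,1) h-->(2,2,1) k-->(0,2)
  ⟦path⟧₂ = ⟨1 2 0; 1 1 2⟩
Equal? same morphism ✓

Answer: COMMUTES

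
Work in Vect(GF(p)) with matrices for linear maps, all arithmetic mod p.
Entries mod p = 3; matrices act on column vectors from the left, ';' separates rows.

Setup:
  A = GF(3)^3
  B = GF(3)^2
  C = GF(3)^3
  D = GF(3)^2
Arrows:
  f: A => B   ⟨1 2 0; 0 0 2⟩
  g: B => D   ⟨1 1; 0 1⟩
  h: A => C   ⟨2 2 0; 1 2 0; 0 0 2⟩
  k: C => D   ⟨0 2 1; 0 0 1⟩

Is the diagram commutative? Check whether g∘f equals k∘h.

Answer: DOES NOT COMMUTE

Derivation:
Path 1 = f;g:
  e0=(1,0,0) f=>(1,0) g=>(1,0)
  e1=(0,1,0) f=>(2,0) g=>(2,0)
  e2=(0,0,1) f=>(0,2) g=>(2,2)
  result₁ = ⟨1 2 2; 0 0 2⟩
Path 2 = h;k:
  e0=(1,0,0) h=>(2,1,0) k=>(2,0)
  e1=(0,1,0) h=>(2,2,0) k=>(1,0)
  e2=(0,0,1) h=>(0,0,2) k=>(2,2)
  result₂ = ⟨2 1 2; 0 0 2⟩
Equal? NO — does not commute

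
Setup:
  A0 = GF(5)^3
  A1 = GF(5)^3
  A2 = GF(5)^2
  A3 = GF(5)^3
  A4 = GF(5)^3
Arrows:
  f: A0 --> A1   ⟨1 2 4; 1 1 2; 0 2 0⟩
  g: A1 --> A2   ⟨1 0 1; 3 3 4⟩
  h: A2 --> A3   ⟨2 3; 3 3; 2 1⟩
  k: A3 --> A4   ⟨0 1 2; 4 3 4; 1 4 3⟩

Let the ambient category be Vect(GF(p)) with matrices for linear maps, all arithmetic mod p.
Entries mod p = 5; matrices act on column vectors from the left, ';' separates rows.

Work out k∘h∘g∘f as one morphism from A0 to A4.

  e0=(1,0,0) f-->(1,1,0) g-->(1,1) h-->(0,1,3) k-->(2,0,3)
  e1=(0,1,0) f-->(2,1,2) g-->(4,2) h-->(4,3,0) k-->(3,0,1)
  e2=(0,0,1) f-->(4,2,0) g-->(4,3) h-->(2,1,1) k-->(3,0,4)
composite: ⟨2 3 3; 0 0 0; 3 1 4⟩

Answer: ⟨2 3 3; 0 0 0; 3 1 4⟩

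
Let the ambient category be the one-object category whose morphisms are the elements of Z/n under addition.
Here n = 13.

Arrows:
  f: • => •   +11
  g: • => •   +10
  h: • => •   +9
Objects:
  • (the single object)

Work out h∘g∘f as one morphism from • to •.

  0 +11≡11 +10≡8 +9≡4  (mod 13)
result: +4

Answer: +4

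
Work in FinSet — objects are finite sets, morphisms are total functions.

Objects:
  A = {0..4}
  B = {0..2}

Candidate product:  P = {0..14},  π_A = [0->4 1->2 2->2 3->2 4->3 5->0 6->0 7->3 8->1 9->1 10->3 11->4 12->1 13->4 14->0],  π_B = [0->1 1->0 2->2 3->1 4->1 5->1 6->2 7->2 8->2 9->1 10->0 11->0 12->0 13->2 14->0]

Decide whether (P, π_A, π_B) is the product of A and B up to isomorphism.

Answer: VALID PRODUCT

Derivation:
|A|·|B| = 5·3 = 15;  |P| = 15
Check the pairing map k ↦ (π_A(k), π_B(k)):
  0 -> (4,1)
  1 -> (2,0)
  2 -> (2,2)
  3 -> (2,1)
  4 -> (3,1)
  5 -> (0,1)
  6 -> (0,2)
  7 -> (3,2)
  8 -> (1,2)
  9 -> (1,1)
  10 -> (3,0)
  11 -> (4,0)
  12 -> (1,0)
  13 -> (4,2)
  14 -> (0,0)
distinct pairs in image: 15 / 15 needed
  → bijection onto A×B; projections well-typed.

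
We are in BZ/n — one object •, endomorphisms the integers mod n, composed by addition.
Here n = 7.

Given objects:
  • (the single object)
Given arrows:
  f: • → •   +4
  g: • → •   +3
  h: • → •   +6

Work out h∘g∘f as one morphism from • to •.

Answer: +6

Trace:
  0 +4≡4 +3≡0 +6≡6  (mod 7)
composite: +6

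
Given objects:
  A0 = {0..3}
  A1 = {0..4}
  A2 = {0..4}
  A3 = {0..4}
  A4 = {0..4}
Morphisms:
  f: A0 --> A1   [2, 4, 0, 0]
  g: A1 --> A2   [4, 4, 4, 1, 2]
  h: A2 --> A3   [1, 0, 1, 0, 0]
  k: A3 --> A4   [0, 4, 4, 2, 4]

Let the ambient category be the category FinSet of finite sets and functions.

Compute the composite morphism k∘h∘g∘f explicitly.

  0 f-->2 g-->4 h-->0 k-->0
  1 f-->4 g-->2 h-->1 k-->4
  2 f-->0 g-->4 h-->0 k-->0
  3 f-->0 g-->4 h-->0 k-->0
composite: [0, 4, 0, 0]

Answer: [0, 4, 0, 0]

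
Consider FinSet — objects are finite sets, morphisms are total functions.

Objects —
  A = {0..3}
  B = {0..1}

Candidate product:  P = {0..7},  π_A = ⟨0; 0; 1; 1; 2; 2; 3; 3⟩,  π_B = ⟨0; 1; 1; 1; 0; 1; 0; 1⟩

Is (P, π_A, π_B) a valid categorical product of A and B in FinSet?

Answer: NOT A VALID PRODUCT — duplicate pair at indices 3,2

Trace:
|A|·|B| = 4·2 = 8;  |P| = 8
Check the pairing map k ↦ (π_A(k), π_B(k)):
  0 -> (0,0)
  1 -> (0,1)
  2 -> (1,1)
  3 -> (1,1)  ✗ repeats pair of k=2
  4 -> (2,0)
  5 -> (2,1)
  6 -> (3,0)
  7 -> (3,1)
distinct pairs in image: 7 / 8 needed
  → (1,1) hit at k=2 and k=3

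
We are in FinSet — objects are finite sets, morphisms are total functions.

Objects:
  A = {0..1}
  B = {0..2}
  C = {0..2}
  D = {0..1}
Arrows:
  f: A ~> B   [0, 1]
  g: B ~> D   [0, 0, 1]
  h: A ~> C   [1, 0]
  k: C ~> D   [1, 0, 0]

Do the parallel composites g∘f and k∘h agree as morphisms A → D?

Along f;g (path 1):
  0 f~>0 g~>0
  1 f~>1 g~>0
  result₁ = [0, 0]
Along h;k (path 2):
  0 h~>1 k~>0
  1 h~>0 k~>1
  result₂ = [0, 1]
Equal? distinct morphisms ✗

Answer: DOES NOT COMMUTE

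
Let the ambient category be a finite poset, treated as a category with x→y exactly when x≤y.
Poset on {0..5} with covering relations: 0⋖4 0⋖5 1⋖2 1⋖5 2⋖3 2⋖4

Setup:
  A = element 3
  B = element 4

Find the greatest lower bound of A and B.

Answer: A∧B = 2

Trace:
Lower bounds of A=3 and B=4: {1,2}
  1 ⊑ 2
  2 ⊑ 2
glb = 2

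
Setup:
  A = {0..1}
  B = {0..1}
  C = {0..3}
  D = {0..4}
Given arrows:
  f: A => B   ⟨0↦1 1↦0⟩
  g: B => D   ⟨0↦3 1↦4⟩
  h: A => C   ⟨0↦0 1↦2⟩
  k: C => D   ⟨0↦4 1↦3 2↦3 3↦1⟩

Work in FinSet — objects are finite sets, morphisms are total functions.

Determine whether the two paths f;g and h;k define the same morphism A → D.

Along f;g (path 1):
  0 f=>1 g=>4
  1 f=>0 g=>3
  result₁ = ⟨0↦4 1↦3⟩
Along h;k (path 2):
  0 h=>0 k=>4
  1 h=>2 k=>3
  result₂ = ⟨0↦4 1↦3⟩
Equal? same morphism ✓

Answer: COMMUTES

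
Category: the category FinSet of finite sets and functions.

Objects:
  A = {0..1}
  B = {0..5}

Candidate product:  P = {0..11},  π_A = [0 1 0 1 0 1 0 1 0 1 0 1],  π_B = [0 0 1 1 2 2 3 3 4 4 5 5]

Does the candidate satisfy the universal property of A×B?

Answer: VALID PRODUCT

Work:
|A|·|B| = 2·6 = 12;  |P| = 12
Check the pairing map k ↦ (π_A(k), π_B(k)):
  0 : (0,0)
  1 : (1,0)
  2 : (0,1)
  3 : (1,1)
  4 : (0,2)
  5 : (1,2)
  6 : (0,3)
  7 : (1,3)
  8 : (0,4)
  9 : (1,4)
  10 : (0,5)
  11 : (1,5)
distinct pairs in image: 12 / 12 needed
  → bijection onto A×B; projections well-typed.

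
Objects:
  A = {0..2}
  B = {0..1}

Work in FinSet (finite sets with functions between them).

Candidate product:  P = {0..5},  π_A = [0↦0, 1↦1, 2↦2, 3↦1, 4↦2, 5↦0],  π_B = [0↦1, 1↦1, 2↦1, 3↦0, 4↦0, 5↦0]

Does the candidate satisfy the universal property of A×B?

|A|·|B| = 3·2 = 6;  |P| = 6
Check the pairing map k ↦ (π_A(k), π_B(k)):
  0 ↦ (0,1)
  1 ↦ (1,1)
  2 ↦ (2,1)
  3 ↦ (1,0)
  4 ↦ (2,0)
  5 ↦ (0,0)
distinct pairs in image: 6 / 6 needed
  → bijection onto A×B; projections well-typed.

Answer: VALID PRODUCT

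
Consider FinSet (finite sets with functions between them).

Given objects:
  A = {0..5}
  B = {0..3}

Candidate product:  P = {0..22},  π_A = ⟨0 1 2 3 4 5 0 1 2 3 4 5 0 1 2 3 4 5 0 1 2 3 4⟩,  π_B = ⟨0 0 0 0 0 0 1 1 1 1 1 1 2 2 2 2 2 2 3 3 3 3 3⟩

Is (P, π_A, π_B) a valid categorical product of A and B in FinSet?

Answer: NOT A VALID PRODUCT — |P|=23 ≠ |A|·|B|=24

Work:
|A|·|B| = 6·4 = 24;  |P| = 23
  → cardinalities differ; no bijection possible.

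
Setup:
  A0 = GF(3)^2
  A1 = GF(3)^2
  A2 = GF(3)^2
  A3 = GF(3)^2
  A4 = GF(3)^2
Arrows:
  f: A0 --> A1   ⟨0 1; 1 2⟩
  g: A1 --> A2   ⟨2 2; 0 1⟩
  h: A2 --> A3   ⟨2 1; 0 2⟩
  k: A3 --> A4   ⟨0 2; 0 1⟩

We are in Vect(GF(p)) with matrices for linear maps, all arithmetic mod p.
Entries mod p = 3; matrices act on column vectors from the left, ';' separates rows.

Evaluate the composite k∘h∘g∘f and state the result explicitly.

Answer: ⟨1 2; 2 1⟩

Trace:
  e0=[1,0] f-->[0,1] g-->[2,1] h-->[2,2] k-->[1,2]
  e1=[0,1] f-->[1,2] g-->[0,2] h-->[2,1] k-->[2,1]
result: ⟨1 2; 2 1⟩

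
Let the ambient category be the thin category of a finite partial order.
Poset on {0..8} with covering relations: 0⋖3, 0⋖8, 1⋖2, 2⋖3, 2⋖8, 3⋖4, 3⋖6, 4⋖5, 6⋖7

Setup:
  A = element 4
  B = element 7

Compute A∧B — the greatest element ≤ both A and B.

Lower bounds of A=4 and B=7: {0,1,2,3}
  0 ⊑ 3
  1 ⊑ 3
  2 ⊑ 3
  3 ⊑ 3
glb = 3

Answer: A∧B = 3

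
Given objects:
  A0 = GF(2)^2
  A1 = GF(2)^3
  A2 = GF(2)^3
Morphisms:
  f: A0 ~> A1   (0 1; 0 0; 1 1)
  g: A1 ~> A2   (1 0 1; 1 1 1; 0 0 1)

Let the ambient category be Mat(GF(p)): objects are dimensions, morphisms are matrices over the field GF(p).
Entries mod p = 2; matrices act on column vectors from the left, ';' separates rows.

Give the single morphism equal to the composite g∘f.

Answer: (1 0; 1 0; 1 1)

Trace:
  e0=[1,0] f~>[0,0,1] g~>[1,1,1]
  e1=[0,1] f~>[1,0,1] g~>[0,0,1]
composite: (1 0; 1 0; 1 1)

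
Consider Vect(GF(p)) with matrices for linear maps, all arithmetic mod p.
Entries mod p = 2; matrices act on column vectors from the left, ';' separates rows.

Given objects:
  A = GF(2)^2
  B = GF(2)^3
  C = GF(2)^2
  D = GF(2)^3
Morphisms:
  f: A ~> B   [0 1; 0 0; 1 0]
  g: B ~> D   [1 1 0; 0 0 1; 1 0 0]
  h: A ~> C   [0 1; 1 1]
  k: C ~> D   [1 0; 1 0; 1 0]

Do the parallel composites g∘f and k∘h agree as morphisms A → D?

Answer: DOES NOT COMMUTE

Derivation:
Along f;g (path 1):
  e0=⟨1,0⟩ f~>⟨0,0,1⟩ g~>⟨0,1,0⟩
  e1=⟨0,1⟩ f~>⟨1,0,0⟩ g~>⟨1,0,1⟩
  ⟦path⟧₁ = [0 1; 1 0; 0 1]
Along h;k (path 2):
  e0=⟨1,0⟩ h~>⟨0,1⟩ k~>⟨0,0,0⟩
  e1=⟨0,1⟩ h~>⟨1,1⟩ k~>⟨1,1,1⟩
  ⟦path⟧₂ = [0 1; 0 1; 0 1]
Equal? distinct morphisms ✗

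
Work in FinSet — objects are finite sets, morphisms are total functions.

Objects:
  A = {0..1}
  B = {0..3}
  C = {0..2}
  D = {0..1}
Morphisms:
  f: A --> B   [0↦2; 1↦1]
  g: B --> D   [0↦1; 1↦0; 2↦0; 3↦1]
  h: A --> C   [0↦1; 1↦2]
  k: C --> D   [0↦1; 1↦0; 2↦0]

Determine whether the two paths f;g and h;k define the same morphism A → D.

Answer: COMMUTES

Derivation:
Path 1 = f;g:
  0 f-->2 g-->0
  1 f-->1 g-->0
  ⟦path⟧₁ = [0↦0; 1↦0]
Path 2 = h;k:
  0 h-->1 k-->0
  1 h-->2 k-->0
  ⟦path⟧₂ = [0↦0; 1↦0]
Equal? YES — commutes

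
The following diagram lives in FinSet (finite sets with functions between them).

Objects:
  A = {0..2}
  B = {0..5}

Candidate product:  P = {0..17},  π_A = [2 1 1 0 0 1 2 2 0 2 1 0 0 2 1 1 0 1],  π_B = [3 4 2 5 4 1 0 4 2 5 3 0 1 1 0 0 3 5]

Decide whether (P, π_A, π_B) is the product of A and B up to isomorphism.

|A|·|B| = 3·6 = 18;  |P| = 18
Check the pairing map k ↦ (π_A(k), π_B(k)):
  0 ↦ (2,3)
  1 ↦ (1,4)
  2 ↦ (1,2)
  3 ↦ (0,5)
  4 ↦ (0,4)
  5 ↦ (1,1)
  6 ↦ (2,0)
  7 ↦ (2,4)
  8 ↦ (0,2)
  9 ↦ (2,5)
  10 ↦ (1,3)
  11 ↦ (0,0)
  12 ↦ (0,1)
  13 ↦ (2,1)
  14 ↦ (1,0)
  15 ↦ (1,0)  ✗ repeats pair of k=14
  16 ↦ (0,3)
  17 ↦ (1,5)
distinct pairs in image: 17 / 18 needed
  → (1,0) hit at k=14 and k=15

Answer: NOT A VALID PRODUCT — duplicate pair at indices 14,15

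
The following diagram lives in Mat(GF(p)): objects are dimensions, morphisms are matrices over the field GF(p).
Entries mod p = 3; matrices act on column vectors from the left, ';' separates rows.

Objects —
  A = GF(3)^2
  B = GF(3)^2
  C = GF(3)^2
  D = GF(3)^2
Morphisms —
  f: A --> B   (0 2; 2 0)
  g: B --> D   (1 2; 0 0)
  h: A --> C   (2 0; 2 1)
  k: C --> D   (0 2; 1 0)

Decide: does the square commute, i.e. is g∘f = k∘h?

Answer: DOES NOT COMMUTE

Derivation:
1) trace f;g:
  e0=⟨1,0⟩ f-->⟨0,2⟩ g-->⟨1,0⟩
  e1=⟨0,1⟩ f-->⟨2,0⟩ g-->⟨2,0⟩
  result₁ = (1 2; 0 0)
2) trace h;k:
  e0=⟨1,0⟩ h-->⟨2,2⟩ k-->⟨1,2⟩
  e1=⟨0,1⟩ h-->⟨0,1⟩ k-->⟨2,0⟩
  result₂ = (1 2; 2 0)
Equal? differ; not commutative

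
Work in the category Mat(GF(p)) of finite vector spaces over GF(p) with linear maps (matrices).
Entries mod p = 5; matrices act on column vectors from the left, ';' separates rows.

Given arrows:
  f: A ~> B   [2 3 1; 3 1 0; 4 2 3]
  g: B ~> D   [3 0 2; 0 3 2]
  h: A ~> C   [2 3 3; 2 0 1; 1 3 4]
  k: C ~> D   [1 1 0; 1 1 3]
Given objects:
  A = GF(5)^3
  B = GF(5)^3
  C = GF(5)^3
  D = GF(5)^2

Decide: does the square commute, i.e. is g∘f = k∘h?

Answer: COMMUTES

Derivation:
Along f;g (path 1):
  e0=⟨1,0,0⟩ f~>⟨2,3,4⟩ g~>⟨4,2⟩
  e1=⟨0,1,0⟩ f~>⟨3,1,2⟩ g~>⟨3,2⟩
  e2=⟨0,0,1⟩ f~>⟨1,0,3⟩ g~>⟨4,1⟩
  composite₁ = [4 3 4; 2 2 1]
Along h;k (path 2):
  e0=⟨1,0,0⟩ h~>⟨2,2,1⟩ k~>⟨4,2⟩
  e1=⟨0,1,0⟩ h~>⟨3,0,3⟩ k~>⟨3,2⟩
  e2=⟨0,0,1⟩ h~>⟨3,1,4⟩ k~>⟨4,1⟩
  composite₂ = [4 3 4; 2 2 1]
Equal? equal; square commutes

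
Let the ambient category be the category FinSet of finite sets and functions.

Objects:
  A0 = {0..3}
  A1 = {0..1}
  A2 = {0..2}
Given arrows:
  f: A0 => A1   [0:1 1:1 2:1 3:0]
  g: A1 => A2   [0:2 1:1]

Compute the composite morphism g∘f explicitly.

  0 f=>1 g=>1
  1 f=>1 g=>1
  2 f=>1 g=>1
  3 f=>0 g=>2
composite: [0:1 1:1 2:1 3:2]

Answer: [0:1 1:1 2:1 3:2]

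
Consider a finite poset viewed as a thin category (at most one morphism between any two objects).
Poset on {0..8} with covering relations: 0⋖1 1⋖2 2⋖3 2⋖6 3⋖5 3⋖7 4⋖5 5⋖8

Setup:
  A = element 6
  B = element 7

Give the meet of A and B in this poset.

Common predecessors of 6,7: {0,1,2}
  0 <= 2
  1 <= 2
  2 <= 2
glb = 2

Answer: A∧B = 2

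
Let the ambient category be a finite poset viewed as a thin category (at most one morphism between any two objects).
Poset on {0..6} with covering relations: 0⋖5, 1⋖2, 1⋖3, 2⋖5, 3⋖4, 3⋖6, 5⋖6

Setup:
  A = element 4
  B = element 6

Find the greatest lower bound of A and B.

Answer: A∧B = 3

Derivation:
Common predecessors of 4,6: {1,3}
  1 ≤ 3
  3 ≤ 3
glb = 3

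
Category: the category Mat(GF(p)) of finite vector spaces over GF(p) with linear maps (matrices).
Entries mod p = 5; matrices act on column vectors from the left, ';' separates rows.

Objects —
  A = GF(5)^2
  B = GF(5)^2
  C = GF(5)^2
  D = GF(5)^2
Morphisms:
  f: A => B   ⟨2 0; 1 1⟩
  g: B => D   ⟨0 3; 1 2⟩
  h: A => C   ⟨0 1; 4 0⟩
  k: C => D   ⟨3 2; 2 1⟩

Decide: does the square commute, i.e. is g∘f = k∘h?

Path 1 = f;g:
  e0=[1,0] f=>[2,1] g=>[3,4]
  e1=[0,1] f=>[0,1] g=>[3,2]
  result₁ = ⟨3 3; 4 2⟩
Path 2 = h;k:
  e0=[1,0] h=>[0,4] k=>[3,4]
  e1=[0,1] h=>[1,0] k=>[3,2]
  result₂ = ⟨3 3; 4 2⟩
Equal? same morphism ✓

Answer: COMMUTES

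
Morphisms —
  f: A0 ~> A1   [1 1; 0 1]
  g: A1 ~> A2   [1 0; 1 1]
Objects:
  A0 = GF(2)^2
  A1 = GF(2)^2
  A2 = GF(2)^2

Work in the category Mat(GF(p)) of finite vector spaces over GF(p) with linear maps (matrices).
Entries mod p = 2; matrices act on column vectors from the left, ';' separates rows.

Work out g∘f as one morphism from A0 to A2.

  e0=(1,0) f~>(1,0) g~>(1,1)
  e1=(0,1) f~>(1,1) g~>(1,0)
result: [1 1; 1 0]

Answer: [1 1; 1 0]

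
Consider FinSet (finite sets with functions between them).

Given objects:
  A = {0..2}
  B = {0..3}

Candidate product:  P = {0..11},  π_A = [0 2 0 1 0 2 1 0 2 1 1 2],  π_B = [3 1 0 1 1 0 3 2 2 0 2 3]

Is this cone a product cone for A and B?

Answer: VALID PRODUCT

Derivation:
|A|·|B| = 3·4 = 12;  |P| = 12
Check the pairing map k ↦ (π_A(k), π_B(k)):
  0 -> (0,3)
  1 -> (2,1)
  2 -> (0,0)
  3 -> (1,1)
  4 -> (0,1)
  5 -> (2,0)
  6 -> (1,3)
  7 -> (0,2)
  8 -> (2,2)
  9 -> (1,0)
  10 -> (1,2)
  11 -> (2,3)
distinct pairs in image: 12 / 12 needed
  → bijection onto A×B; projections well-typed.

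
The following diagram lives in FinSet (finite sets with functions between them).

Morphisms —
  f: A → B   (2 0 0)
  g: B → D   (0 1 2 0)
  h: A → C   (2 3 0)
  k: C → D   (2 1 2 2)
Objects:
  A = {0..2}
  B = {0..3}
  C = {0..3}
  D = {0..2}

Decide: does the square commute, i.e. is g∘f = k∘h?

1) trace f;g:
  0 f→2 g→2
  1 f→0 g→0
  2 f→0 g→0
  composite₁ = (2 0 0)
2) trace h;k:
  0 h→2 k→2
  1 h→3 k→2
  2 h→0 k→2
  composite₂ = (2 2 2)
Equal? distinct morphisms ✗

Answer: DOES NOT COMMUTE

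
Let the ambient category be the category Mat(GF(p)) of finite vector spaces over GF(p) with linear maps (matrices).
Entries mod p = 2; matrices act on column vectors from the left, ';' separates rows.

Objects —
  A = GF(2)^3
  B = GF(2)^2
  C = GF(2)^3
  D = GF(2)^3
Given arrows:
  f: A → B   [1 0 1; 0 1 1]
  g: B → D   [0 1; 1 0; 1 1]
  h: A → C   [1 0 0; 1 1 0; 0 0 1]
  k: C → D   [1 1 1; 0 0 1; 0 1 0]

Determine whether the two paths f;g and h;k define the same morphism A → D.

Answer: DOES NOT COMMUTE

Derivation:
1) trace f;g:
  e0=(1,0,0) f→(1,0) g→(0,1,1)
  e1=(0,1,0) f→(0,1) g→(1,0,1)
  e2=(0,0,1) f→(1,1) g→(1,1,0)
  ⟦path⟧₁ = [0 1 1; 1 0 1; 1 1 0]
2) trace h;k:
  e0=(1,0,0) h→(1,1,0) k→(0,0,1)
  e1=(0,1,0) h→(0,1,0) k→(1,0,1)
  e2=(0,0,1) h→(0,0,1) k→(1,1,0)
  ⟦path⟧₂ = [0 1 1; 0 0 1; 1 1 0]
Equal? distinct morphisms ✗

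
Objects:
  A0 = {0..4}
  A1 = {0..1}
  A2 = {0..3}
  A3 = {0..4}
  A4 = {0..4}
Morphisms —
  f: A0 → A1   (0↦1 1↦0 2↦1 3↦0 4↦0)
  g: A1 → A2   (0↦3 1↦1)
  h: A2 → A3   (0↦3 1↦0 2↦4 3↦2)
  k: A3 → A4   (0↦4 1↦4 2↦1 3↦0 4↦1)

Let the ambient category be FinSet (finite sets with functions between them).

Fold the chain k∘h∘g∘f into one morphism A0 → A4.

Answer: (0↦4 1↦1 2↦4 3↦1 4↦1)

Trace:
  0 f→1 g→1 h→0 k→4
  1 f→0 g→3 h→2 k→1
  2 f→1 g→1 h→0 k→4
  3 f→0 g→3 h→2 k→1
  4 f→0 g→3 h→2 k→1
⟦path⟧: (0↦4 1↦1 2↦4 3↦1 4↦1)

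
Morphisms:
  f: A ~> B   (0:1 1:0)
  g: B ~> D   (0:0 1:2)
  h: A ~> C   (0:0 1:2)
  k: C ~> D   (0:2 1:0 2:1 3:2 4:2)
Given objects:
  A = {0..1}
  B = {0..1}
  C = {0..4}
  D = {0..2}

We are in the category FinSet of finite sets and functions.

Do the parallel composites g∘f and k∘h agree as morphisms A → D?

Answer: DOES NOT COMMUTE

Trace:
1) trace f;g:
  0 f~>1 g~>2
  1 f~>0 g~>0
  composite₁ = (0:2 1:0)
2) trace h;k:
  0 h~>0 k~>2
  1 h~>2 k~>1
  composite₂ = (0:2 1:1)
Equal? NO — does not commute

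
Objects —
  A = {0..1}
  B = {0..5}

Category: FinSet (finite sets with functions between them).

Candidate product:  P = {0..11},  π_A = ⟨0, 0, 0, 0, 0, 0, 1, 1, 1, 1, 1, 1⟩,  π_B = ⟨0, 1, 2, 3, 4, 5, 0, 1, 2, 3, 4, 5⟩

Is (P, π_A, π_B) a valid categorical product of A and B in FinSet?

|A|·|B| = 2·6 = 12;  |P| = 12
Check the pairing map k ↦ (π_A(k), π_B(k)):
  0 : (0,0)
  1 : (0,1)
  2 : (0,2)
  3 : (0,3)
  4 : (0,4)
  5 : (0,5)
  6 : (1,0)
  7 : (1,1)
  8 : (1,2)
  9 : (1,3)
  10 : (1,4)
  11 : (1,5)
distinct pairs in image: 12 / 12 needed
  → bijection onto A×B; projections well-typed.

Answer: VALID PRODUCT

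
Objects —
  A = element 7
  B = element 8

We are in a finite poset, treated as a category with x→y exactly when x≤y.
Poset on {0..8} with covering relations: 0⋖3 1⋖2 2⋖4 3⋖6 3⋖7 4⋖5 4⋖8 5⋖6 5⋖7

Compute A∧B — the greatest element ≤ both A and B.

{x : x≤A ∧ x≤B} = {1,2,4}  (A=7, B=8)
  1 ≤ 4
  2 ≤ 4
  4 ≤ 4
glb = 4

Answer: A∧B = 4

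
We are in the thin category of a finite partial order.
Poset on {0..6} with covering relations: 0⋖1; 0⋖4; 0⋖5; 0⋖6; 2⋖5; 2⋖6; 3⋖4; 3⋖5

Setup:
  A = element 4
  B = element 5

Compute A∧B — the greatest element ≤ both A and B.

Lower bounds of A=4 and B=5: {0,3}
  maximal lower bounds 0 and 3 are incomparable: neither 0<=3 nor 3<=0
→ no greatest lower bound exists

Answer: NO MEET EXISTS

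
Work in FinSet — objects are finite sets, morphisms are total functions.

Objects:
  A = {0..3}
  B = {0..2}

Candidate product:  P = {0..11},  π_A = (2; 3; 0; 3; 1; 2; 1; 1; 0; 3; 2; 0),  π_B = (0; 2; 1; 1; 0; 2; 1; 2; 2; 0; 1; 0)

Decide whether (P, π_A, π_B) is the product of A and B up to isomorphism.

|A|·|B| = 4·3 = 12;  |P| = 12
Check the pairing map k ↦ (π_A(k), π_B(k)):
  0 ↦ (2,0)
  1 ↦ (3,2)
  2 ↦ (0,1)
  3 ↦ (3,1)
  4 ↦ (1,0)
  5 ↦ (2,2)
  6 ↦ (1,1)
  7 ↦ (1,2)
  8 ↦ (0,2)
  9 ↦ (3,0)
  10 ↦ (2,1)
  11 ↦ (0,0)
distinct pairs in image: 12 / 12 needed
  → bijection onto A×B; projections well-typed.

Answer: VALID PRODUCT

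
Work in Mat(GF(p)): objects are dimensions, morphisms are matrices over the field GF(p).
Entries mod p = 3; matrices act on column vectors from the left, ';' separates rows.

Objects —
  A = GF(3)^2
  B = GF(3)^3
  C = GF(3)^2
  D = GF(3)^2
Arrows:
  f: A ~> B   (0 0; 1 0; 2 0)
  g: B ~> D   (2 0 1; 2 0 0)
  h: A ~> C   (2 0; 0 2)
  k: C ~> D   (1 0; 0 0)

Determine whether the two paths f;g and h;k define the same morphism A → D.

Along f;g (path 1):
  e0=⟨1,0⟩ f~>⟨0,1,2⟩ g~>⟨2,0⟩
  e1=⟨0,1⟩ f~>⟨0,0,0⟩ g~>⟨0,0⟩
  composite₁ = (2 0; 0 0)
Along h;k (path 2):
  e0=⟨1,0⟩ h~>⟨2,0⟩ k~>⟨2,0⟩
  e1=⟨0,1⟩ h~>⟨0,2⟩ k~>⟨0,0⟩
  composite₂ = (2 0; 0 0)
Equal? same morphism ✓

Answer: COMMUTES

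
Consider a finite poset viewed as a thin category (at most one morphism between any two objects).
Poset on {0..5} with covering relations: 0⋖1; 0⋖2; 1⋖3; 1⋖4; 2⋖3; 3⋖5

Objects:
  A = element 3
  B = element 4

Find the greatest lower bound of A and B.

Answer: A∧B = 1

Derivation:
Common predecessors of 3,4: {0,1}
  0 ⊑ 1
  1 ⊑ 1
glb = 1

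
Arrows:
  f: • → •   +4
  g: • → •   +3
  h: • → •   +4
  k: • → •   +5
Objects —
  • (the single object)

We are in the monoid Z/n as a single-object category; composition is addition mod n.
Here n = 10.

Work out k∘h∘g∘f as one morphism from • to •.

  0 +4≡4 +3≡7 +4≡1 +5≡6  (mod 10)
result: +6

Answer: +6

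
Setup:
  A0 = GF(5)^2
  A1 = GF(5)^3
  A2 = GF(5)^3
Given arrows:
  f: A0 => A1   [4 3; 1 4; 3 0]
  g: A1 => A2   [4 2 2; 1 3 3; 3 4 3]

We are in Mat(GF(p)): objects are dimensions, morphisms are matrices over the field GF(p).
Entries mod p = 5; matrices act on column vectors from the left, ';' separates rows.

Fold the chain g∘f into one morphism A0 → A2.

  e0=[1,0] f=>[4,1,3] g=>[4,1,0]
  e1=[0,1] f=>[3,4,0] g=>[0,0,0]
result: [4 0; 1 0; 0 0]

Answer: [4 0; 1 0; 0 0]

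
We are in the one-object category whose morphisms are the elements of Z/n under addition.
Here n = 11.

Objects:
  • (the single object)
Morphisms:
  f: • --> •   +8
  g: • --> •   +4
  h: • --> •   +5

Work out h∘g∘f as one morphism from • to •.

  0 +8≡8 +4≡1 +5≡6  (mod 11)
result: +6

Answer: +6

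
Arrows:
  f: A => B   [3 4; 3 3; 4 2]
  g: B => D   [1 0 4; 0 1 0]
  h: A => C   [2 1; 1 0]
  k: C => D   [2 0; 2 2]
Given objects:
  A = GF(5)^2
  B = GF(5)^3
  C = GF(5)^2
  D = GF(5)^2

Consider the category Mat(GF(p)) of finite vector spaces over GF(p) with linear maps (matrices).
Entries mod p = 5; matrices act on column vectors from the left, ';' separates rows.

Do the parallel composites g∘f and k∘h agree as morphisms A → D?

Along f;g (path 1):
  e0=[1,0] f=>[3,3,4] g=>[4,3]
  e1=[0,1] f=>[4,3,2] g=>[2,3]
  result₁ = [4 2; 3 3]
Along h;k (path 2):
  e0=[1,0] h=>[2,1] k=>[4,1]
  e1=[0,1] h=>[1,0] k=>[2,2]
  result₂ = [4 2; 1 2]
Equal? distinct morphisms ✗

Answer: DOES NOT COMMUTE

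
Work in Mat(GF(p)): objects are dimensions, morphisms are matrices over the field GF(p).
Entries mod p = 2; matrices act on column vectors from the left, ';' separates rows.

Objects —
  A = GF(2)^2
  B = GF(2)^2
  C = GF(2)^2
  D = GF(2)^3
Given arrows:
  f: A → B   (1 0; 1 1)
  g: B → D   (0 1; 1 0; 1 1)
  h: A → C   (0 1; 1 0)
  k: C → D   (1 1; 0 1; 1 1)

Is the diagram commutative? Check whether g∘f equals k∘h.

Answer: DOES NOT COMMUTE

Trace:
1) trace f;g:
  e0=[1,0] f→[1,1] g→[1,1,0]
  e1=[0,1] f→[0,1] g→[1,0,1]
  ⟦path⟧₁ = (1 1; 1 0; 0 1)
2) trace h;k:
  e0=[1,0] h→[0,1] k→[1,1,1]
  e1=[0,1] h→[1,0] k→[1,0,1]
  ⟦path⟧₂ = (1 1; 1 0; 1 1)
Equal? distinct morphisms ✗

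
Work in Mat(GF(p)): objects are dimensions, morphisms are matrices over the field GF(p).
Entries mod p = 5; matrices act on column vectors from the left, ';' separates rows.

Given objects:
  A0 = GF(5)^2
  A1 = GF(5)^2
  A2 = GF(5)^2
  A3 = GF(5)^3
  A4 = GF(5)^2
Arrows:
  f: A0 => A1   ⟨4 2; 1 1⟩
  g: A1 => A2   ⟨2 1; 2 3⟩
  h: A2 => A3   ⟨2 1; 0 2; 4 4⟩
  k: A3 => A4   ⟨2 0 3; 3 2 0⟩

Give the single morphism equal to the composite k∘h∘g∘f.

Answer: ⟨3 3; 1 4⟩

Work:
  e0=⟨1,0⟩ f=>⟨4,1⟩ g=>⟨4,1⟩ h=>⟨4,2,0⟩ k=>⟨3,1⟩
  e1=⟨0,1⟩ f=>⟨2,1⟩ g=>⟨0,2⟩ h=>⟨2,4,3⟩ k=>⟨3,4⟩
composite: ⟨3 3; 1 4⟩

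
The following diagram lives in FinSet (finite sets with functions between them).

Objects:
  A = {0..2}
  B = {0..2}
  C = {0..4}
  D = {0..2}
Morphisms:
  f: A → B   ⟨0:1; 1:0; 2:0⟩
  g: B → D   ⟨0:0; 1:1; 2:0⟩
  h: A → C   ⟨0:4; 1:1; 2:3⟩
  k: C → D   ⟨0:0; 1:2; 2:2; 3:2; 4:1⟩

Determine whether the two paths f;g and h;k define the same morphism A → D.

Answer: DOES NOT COMMUTE

Derivation:
Path 1 = f;g:
  0 f→1 g→1
  1 f→0 g→0
  2 f→0 g→0
  result₁ = ⟨0:1; 1:0; 2:0⟩
Path 2 = h;k:
  0 h→4 k→1
  1 h→1 k→2
  2 h→3 k→2
  result₂ = ⟨0:1; 1:2; 2:2⟩
Equal? distinct morphisms ✗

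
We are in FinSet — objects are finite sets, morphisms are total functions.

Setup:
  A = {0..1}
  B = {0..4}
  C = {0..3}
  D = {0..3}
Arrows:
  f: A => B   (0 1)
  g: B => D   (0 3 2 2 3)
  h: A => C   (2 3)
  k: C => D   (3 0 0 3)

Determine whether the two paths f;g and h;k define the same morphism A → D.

Answer: COMMUTES

Trace:
Along f;g (path 1):
  0 f=>0 g=>0
  1 f=>1 g=>3
  ⟦path⟧₁ = (0 3)
Along h;k (path 2):
  0 h=>2 k=>0
  1 h=>3 k=>3
  ⟦path⟧₂ = (0 3)
Equal? equal; square commutes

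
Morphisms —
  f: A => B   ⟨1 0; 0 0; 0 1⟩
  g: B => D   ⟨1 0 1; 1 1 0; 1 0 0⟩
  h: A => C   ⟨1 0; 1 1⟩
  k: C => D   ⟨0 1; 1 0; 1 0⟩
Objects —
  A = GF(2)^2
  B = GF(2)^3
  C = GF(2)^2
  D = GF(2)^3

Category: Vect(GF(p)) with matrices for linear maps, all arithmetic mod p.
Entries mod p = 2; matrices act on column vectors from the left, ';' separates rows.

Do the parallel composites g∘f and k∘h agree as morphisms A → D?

Along f;g (path 1):
  e0=[1,0] f=>[1,0,0] g=>[1,1,1]
  e1=[0,1] f=>[0,0,1] g=>[1,0,0]
  composite₁ = ⟨1 1; 1 0; 1 0⟩
Along h;k (path 2):
  e0=[1,0] h=>[1,1] k=>[1,1,1]
  e1=[0,1] h=>[0,1] k=>[1,0,0]
  composite₂ = ⟨1 1; 1 0; 1 0⟩
Equal? YES — commutes

Answer: COMMUTES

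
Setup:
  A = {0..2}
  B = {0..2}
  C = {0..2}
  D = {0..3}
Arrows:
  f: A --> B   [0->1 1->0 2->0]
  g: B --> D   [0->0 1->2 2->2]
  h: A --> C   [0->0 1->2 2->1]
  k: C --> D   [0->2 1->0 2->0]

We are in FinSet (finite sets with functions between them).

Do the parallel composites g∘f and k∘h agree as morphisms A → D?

Answer: COMMUTES

Derivation:
Along f;g (path 1):
  0 f-->1 g-->2
  1 f-->0 g-->0
  2 f-->0 g-->0
  result₁ = [0->2 1->0 2->0]
Along h;k (path 2):
  0 h-->0 k-->2
  1 h-->2 k-->0
  2 h-->1 k-->0
  result₂ = [0->2 1->0 2->0]
Equal? YES — commutes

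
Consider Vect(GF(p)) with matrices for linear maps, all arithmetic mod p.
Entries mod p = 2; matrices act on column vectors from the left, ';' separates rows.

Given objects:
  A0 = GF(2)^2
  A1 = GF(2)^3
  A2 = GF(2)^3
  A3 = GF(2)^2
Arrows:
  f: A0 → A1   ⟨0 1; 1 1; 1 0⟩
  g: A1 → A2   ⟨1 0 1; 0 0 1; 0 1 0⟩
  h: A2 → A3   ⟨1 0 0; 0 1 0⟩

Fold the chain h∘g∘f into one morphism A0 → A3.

  e0=⟨1,0⟩ f→⟨0,1,1⟩ g→⟨1,1,1⟩ h→⟨1,1⟩
  e1=⟨0,1⟩ f→⟨1,1,0⟩ g→⟨1,0,1⟩ h→⟨1,0⟩
result: ⟨1 1; 1 0⟩

Answer: ⟨1 1; 1 0⟩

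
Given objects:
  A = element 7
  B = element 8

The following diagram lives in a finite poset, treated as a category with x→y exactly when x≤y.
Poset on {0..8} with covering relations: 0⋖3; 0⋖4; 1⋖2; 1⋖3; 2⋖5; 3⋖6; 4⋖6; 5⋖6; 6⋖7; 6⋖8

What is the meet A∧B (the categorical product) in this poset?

Lower bounds of A=7 and B=8: {0,1,2,3,4,5,6}
  0 ⊑ 6
  1 ⊑ 6
  2 ⊑ 6
  3 ⊑ 6
  4 ⊑ 6
  5 ⊑ 6
  6 ⊑ 6
glb = 6

Answer: A∧B = 6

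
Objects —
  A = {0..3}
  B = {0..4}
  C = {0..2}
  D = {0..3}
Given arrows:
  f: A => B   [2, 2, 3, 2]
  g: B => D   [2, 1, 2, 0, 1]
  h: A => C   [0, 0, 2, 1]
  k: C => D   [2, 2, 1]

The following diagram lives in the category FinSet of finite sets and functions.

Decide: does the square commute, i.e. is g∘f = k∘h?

Answer: DOES NOT COMMUTE

Trace:
1) trace f;g:
  0 f=>2 g=>2
  1 f=>2 g=>2
  2 f=>3 g=>0
  3 f=>2 g=>2
  result₁ = [2, 2, 0, 2]
2) trace h;k:
  0 h=>0 k=>2
  1 h=>0 k=>2
  2 h=>2 k=>1
  3 h=>1 k=>2
  result₂ = [2, 2, 1, 2]
Equal? distinct morphisms ✗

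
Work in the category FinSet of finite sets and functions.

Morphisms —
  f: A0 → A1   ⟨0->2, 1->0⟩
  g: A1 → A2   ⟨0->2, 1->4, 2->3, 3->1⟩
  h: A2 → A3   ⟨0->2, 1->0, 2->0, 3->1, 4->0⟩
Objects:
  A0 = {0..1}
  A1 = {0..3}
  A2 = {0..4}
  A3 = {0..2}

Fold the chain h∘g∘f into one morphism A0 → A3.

  0 f→2 g→3 h→1
  1 f→0 g→2 h→0
result: ⟨0->1, 1->0⟩

Answer: ⟨0->1, 1->0⟩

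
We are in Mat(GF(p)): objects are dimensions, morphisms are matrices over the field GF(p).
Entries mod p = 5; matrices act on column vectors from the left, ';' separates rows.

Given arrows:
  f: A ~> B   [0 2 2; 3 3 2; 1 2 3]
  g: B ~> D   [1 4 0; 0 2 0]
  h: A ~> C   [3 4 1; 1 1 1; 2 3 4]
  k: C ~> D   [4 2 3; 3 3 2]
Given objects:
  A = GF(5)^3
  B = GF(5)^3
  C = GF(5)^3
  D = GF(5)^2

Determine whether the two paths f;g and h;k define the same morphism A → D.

Path 1 = f;g:
  e0=(1,0,0) f~>(0,3,1) g~>(2,1)
  e1=(0,1,0) f~>(2,3,2) g~>(4,1)
  e2=(0,0,1) f~>(2,2,3) g~>(0,4)
  ⟦path⟧₁ = [2 4 0; 1 1 4]
Path 2 = h;k:
  e0=(1,0,0) h~>(3,1,2) k~>(0,1)
  e1=(0,1,0) h~>(4,1,3) k~>(2,1)
  e2=(0,0,1) h~>(1,1,4) k~>(3,4)
  ⟦path⟧₂ = [0 2 3; 1 1 4]
Equal? NO — does not commute

Answer: DOES NOT COMMUTE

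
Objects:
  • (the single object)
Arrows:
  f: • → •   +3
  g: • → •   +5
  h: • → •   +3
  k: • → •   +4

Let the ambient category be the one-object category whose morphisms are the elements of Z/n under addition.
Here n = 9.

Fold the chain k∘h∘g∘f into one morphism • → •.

Answer: +6

Derivation:
  0 +3≡3 +5≡8 +3≡2 +4≡6  (mod 9)
⟦path⟧: +6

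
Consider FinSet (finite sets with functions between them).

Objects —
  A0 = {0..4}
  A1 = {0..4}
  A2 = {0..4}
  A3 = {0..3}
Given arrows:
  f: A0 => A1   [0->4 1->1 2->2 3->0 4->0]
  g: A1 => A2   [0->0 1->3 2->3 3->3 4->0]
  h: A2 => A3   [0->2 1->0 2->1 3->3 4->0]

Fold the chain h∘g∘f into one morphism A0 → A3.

  0 f=>4 g=>0 h=>2
  1 f=>1 g=>3 h=>3
  2 f=>2 g=>3 h=>3
  3 f=>0 g=>0 h=>2
  4 f=>0 g=>0 h=>2
⟦path⟧: [0->2 1->3 2->3 3->2 4->2]

Answer: [0->2 1->3 2->3 3->2 4->2]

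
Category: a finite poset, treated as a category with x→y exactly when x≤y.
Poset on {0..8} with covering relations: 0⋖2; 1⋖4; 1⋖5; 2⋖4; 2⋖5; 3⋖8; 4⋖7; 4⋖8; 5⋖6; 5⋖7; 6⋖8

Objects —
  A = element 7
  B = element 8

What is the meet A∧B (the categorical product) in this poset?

Answer: NO MEET EXISTS

Derivation:
Lower bounds of A=7 and B=8: {0,1,2,4,5}
  maximal lower bounds 4 and 5 are incomparable: neither 4<=5 nor 5<=4
→ no greatest lower bound exists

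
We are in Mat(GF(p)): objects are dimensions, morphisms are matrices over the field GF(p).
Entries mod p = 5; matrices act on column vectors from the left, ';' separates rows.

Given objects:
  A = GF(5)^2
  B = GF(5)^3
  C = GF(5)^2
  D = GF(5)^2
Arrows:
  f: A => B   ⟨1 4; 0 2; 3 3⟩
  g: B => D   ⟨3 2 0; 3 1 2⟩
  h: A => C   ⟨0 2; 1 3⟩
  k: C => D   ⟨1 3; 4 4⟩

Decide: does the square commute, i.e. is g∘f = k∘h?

Answer: COMMUTES

Derivation:
1) trace f;g:
  e0=[1,0] f=>[1,0,3] g=>[3,4]
  e1=[0,1] f=>[4,2,3] g=>[1,0]
  result₁ = ⟨3 1; 4 0⟩
2) trace h;k:
  e0=[1,0] h=>[0,1] k=>[3,4]
  e1=[0,1] h=>[2,3] k=>[1,0]
  result₂ = ⟨3 1; 4 0⟩
Equal? equal; square commutes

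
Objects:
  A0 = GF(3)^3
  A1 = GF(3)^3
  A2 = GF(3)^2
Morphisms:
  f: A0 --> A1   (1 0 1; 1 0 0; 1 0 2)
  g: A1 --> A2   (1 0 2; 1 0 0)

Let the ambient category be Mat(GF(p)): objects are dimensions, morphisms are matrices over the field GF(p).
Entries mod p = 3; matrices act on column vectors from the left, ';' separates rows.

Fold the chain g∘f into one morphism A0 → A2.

Answer: (0 0 2; 1 0 1)

Work:
  e0=⟨1,0,0⟩ f-->⟨1,1,1⟩ g-->⟨0,1⟩
  e1=⟨0,1,0⟩ f-->⟨0,0,0⟩ g-->⟨0,0⟩
  e2=⟨0,0,1⟩ f-->⟨1,0,2⟩ g-->⟨2,1⟩
result: (0 0 2; 1 0 1)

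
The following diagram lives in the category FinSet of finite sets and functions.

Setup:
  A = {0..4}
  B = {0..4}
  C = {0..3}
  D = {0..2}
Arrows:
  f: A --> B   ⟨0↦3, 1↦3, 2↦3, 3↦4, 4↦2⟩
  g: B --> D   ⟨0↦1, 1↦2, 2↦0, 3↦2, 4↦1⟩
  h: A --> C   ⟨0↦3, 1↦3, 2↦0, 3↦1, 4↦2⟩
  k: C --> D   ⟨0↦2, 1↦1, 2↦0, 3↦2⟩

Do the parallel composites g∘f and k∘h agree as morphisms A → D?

Along f;g (path 1):
  0 f-->3 g-->2
  1 f-->3 g-->2
  2 f-->3 g-->2
  3 f-->4 g-->1
  4 f-->2 g-->0
  ⟦path⟧₁ = ⟨0↦2, 1↦2, 2↦2, 3↦1, 4↦0⟩
Along h;k (path 2):
  0 h-->3 k-->2
  1 h-->3 k-->2
  2 h-->0 k-->2
  3 h-->1 k-->1
  4 h-->2 k-->0
  ⟦path⟧₂ = ⟨0↦2, 1↦2, 2↦2, 3↦1, 4↦0⟩
Equal? same morphism ✓

Answer: COMMUTES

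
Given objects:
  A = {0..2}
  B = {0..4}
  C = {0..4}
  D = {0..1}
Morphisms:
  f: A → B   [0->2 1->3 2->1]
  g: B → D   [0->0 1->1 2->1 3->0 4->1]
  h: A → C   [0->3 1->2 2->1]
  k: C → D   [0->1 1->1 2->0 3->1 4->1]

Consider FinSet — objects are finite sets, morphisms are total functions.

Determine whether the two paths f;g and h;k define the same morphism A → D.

1) trace f;g:
  0 f→2 g→1
  1 f→3 g→0
  2 f→1 g→1
  ⟦path⟧₁ = [0->1 1->0 2->1]
2) trace h;k:
  0 h→3 k→1
  1 h→2 k→0
  2 h→1 k→1
  ⟦path⟧₂ = [0->1 1->0 2->1]
Equal? same morphism ✓

Answer: COMMUTES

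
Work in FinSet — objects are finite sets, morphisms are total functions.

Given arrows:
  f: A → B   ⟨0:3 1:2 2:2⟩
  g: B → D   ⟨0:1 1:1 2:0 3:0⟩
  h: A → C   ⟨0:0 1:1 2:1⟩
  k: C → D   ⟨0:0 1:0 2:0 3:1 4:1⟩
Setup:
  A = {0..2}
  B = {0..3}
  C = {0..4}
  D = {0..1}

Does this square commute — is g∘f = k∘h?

Along f;g (path 1):
  0 f→3 g→0
  1 f→2 g→0
  2 f→2 g→0
  result₁ = ⟨0:0 1:0 2:0⟩
Along h;k (path 2):
  0 h→0 k→0
  1 h→1 k→0
  2 h→1 k→0
  result₂ = ⟨0:0 1:0 2:0⟩
Equal? equal; square commutes

Answer: COMMUTES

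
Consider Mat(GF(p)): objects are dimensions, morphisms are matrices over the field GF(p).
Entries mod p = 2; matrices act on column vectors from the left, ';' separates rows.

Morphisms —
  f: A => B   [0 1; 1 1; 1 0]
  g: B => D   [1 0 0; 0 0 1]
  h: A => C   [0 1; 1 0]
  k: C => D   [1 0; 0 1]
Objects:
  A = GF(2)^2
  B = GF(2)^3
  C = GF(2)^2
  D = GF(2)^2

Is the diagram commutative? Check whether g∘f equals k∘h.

1) trace f;g:
  e0=(1,0) f=>(0,1,1) g=>(0,1)
  e1=(0,1) f=>(1,1,0) g=>(1,0)
  ⟦path⟧₁ = [0 1; 1 0]
2) trace h;k:
  e0=(1,0) h=>(0,1) k=>(0,1)
  e1=(0,1) h=>(1,0) k=>(1,0)
  ⟦path⟧₂ = [0 1; 1 0]
Equal? equal; square commutes

Answer: COMMUTES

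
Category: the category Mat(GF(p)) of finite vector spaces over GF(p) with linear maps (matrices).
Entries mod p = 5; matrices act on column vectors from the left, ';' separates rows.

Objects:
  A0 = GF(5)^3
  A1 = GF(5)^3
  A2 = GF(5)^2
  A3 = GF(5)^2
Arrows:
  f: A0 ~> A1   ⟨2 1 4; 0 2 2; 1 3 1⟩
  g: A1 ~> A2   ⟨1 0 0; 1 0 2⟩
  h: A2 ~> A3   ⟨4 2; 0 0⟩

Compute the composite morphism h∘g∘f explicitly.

Answer: ⟨1 3 3; 0 0 0⟩

Trace:
  e0=(1,0,0) f~>(2,0,1) g~>(2,4) h~>(1,0)
  e1=(0,1,0) f~>(1,2,3) g~>(1,2) h~>(3,0)
  e2=(0,0,1) f~>(4,2,1) g~>(4,1) h~>(3,0)
⟦path⟧: ⟨1 3 3; 0 0 0⟩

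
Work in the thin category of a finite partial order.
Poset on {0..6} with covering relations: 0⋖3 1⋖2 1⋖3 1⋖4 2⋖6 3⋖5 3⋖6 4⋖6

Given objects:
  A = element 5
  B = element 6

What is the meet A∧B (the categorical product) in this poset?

Answer: A∧B = 3

Derivation:
Lower bounds of A=5 and B=6: {0,1,3}
  0 ⊑ 3
  1 ⊑ 3
  3 ⊑ 3
glb = 3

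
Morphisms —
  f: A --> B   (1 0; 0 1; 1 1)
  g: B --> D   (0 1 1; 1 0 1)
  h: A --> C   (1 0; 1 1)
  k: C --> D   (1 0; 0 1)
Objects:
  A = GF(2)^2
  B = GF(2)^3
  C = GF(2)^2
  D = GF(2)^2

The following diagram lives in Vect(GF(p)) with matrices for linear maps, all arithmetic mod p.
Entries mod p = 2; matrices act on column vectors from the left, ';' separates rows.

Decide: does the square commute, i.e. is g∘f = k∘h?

1) trace f;g:
  e0=[1,0] f-->[1,0,1] g-->[1,0]
  e1=[0,1] f-->[0,1,1] g-->[0,1]
  result₁ = (1 0; 0 1)
2) trace h;k:
  e0=[1,0] h-->[1,1] k-->[1,1]
  e1=[0,1] h-->[0,1] k-->[0,1]
  result₂ = (1 0; 1 1)
Equal? NO — does not commute

Answer: DOES NOT COMMUTE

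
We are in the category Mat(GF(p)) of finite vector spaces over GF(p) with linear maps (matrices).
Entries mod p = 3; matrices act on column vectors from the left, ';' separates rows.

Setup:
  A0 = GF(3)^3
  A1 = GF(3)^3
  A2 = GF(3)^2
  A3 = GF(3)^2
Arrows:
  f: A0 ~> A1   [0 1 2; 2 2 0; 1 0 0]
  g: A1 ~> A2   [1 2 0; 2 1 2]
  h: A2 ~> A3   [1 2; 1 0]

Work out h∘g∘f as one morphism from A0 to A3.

Answer: [0 1 1; 1 2 2]

Trace:
  e0=⟨1,0,0⟩ f~>⟨0,2,1⟩ g~>⟨1,1⟩ h~>⟨0,1⟩
  e1=⟨0,1,0⟩ f~>⟨1,2,0⟩ g~>⟨2,1⟩ h~>⟨1,2⟩
  e2=⟨0,0,1⟩ f~>⟨2,0,0⟩ g~>⟨2,1⟩ h~>⟨1,2⟩
⟦path⟧: [0 1 1; 1 2 2]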